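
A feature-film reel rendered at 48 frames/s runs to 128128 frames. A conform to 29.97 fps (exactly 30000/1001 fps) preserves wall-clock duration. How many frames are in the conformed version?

80000 frames

Target frames = source frames × (target rate / source rate) = 128128 × (30000/1001)/(48) = 128128 × 625/1001 = 80000.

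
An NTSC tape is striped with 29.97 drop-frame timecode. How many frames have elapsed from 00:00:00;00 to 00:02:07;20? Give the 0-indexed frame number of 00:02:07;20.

As if non-drop at 30 labels/s: (0 × 3600 + 2 × 60 + 7) × 30 + 20 = 3830.
Minute boundaries passed: 2; those not divisible by 10: 2 − 0 = 2; dropped labels = 2 × 2 = 4.
Actual frame index = 3830 − 4 = 3826.

3826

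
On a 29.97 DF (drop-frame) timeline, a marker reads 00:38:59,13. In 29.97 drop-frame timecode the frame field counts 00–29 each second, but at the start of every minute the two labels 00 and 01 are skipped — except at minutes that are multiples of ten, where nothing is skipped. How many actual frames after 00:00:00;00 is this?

As if non-drop at 30 labels/s: (0 × 3600 + 38 × 60 + 59) × 30 + 13 = 70183.
Minute boundaries passed: 38; those not divisible by 10: 38 − 3 = 35; dropped labels = 2 × 35 = 70.
Actual frame index = 70183 − 70 = 70113.

70113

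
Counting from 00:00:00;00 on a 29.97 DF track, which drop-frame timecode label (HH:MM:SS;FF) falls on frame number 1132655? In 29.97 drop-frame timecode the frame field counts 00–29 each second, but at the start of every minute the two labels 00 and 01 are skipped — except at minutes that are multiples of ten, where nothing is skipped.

Ten DF minutes hold 17982 frames, so frame 1132655 lies in block 62 (frames 1114884–1132865) with 17771 frames into that block.
The block's first minute is 1800 frames and the rest 1798 each; 17771 frames reaches minute 9, so 62 × 18 + 9 × 2 = 1134 labels have been skipped so far.
Adding those back, label number 1132655 + 1134 = 1133789 at 30 labels/s is 37792 s + 29 f = 10 h 29 min 52 s frame 29, i.e. 10:29:52;29.

10:29:52;29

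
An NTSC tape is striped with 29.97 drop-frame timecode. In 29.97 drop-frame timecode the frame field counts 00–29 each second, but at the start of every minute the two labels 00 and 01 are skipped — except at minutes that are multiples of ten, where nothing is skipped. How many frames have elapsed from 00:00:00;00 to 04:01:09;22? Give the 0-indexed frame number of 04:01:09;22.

Complete 10-minute blocks: 24, each 17982 frames → 431568.
Remaining 1 whole minute in the current block: 1800 + 0 × 1798 = 1800 frames.
Within the current minute: 9 × 30 + 22 − 2 = 290 (labels ;00/;01 skipped at this minute). Total = 431568 + 1800 + 290 = 433658.

433658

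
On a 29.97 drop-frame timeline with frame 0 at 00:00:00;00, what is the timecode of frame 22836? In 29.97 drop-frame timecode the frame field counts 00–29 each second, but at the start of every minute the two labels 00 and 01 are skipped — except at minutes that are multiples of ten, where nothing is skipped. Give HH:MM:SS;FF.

00:12:41;28

Each 10-minute DF block holds 10 × 60 × 30 − 9 × 2 = 17982 frames. 22836 ÷ 17982 → 1 full block, remainder 4854.
Within the partial block the first minute is 1800 frames and each further minute 1798, so 2 further minute boundaries passed. Total skipped labels = 18 × 1 + 2 × 2 = 22.
Non-drop label index = 22836 + 22 = 22858; at 30 labels/s that is 00:12:41:28, i.e. DF 00:12:41;28.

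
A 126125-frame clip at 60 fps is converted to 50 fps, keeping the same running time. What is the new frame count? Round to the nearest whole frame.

Frames at target rate = 126125 × (50) / (60) = 630625/6 ≈ 105104.167.
Nearest whole frame: 105104.

105104 frames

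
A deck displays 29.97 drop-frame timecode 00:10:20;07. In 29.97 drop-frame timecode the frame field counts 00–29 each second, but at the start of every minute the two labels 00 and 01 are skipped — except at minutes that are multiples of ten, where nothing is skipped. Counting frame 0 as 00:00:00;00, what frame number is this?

18589

Complete 10-minute blocks: 1, each 17982 frames → 17982.
Remaining 0 whole minutes in the current block: 0 frames.
Within the current minute: 20 × 30 + 7 = 607. Total = 17982 + 0 + 607 = 18589.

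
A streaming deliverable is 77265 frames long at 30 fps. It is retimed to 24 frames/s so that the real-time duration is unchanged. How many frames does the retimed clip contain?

61812 frames

Target frames = source frames × (target rate / source rate) = 77265 × (24)/(30) = 77265 × 4/5 = 61812.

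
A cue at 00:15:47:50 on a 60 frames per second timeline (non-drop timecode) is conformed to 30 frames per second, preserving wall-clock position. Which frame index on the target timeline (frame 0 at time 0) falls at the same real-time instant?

Source frame index: (0×3600 + 15×60 + 47) × 60 + 50 = 56870.
Real time: 56870 / (60) = 5687/6 s.
Target frame: (5687/6) × (30) = 28435.

frame 28435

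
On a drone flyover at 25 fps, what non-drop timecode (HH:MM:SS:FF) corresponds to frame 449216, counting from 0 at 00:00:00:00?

04:59:28:16

449216 ÷ 25 = 17968 full seconds, remainder 16 frames.
17968 s = 4 h 59 min 28 s.
Timecode: 04:59:28:16.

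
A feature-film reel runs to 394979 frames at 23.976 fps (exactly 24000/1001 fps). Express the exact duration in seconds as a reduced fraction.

Running time = 394979 ÷ (24000/1001) = 394979 × 1001/24000 = 395373979/24000 s.

395373979/24000 seconds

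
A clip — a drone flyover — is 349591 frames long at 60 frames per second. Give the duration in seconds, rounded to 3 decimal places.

5826.517 seconds

Running time = 349591 × 1/60 = 349591/60 s ≈ 5826.517 s.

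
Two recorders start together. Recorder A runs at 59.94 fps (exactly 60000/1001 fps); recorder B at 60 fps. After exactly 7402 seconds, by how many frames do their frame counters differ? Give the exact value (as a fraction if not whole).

A emits 60000/1001 × 7402 = 444120000/1001 frames; B emits 60 × 7402 = 444120.
Difference = 444120/1001 frames (≈ 443.6763); B is ahead of A.

444120/1001 frames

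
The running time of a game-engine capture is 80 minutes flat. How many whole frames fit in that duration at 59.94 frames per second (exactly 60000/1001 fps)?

287712 frames

80 min = 4800 s.
Frames = 4800 × 60000/1001 = 288000000/1001 ≈ 287712.2877.
Complete frames: 287712.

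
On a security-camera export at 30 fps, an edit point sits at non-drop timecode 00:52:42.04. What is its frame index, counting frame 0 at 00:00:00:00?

Total seconds to the label: (0 × 3600 + 52 × 60 + 42) = 3162.
Frame index = 3162 × 30 + 4 = 94864.

frame 94864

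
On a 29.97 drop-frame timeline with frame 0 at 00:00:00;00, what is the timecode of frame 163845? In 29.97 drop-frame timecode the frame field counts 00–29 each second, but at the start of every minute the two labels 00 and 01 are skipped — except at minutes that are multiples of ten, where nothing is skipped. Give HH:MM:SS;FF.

01:31:06;29

Ten DF minutes hold 17982 frames, so frame 163845 lies in block 9 (frames 161838–179819) with 2007 frames into that block.
The block's first minute is 1800 frames and the rest 1798 each; 2007 frames reaches minute 1, so 9 × 18 + 1 × 2 = 164 labels have been skipped so far.
Adding those back, label number 163845 + 164 = 164009 at 30 labels/s is 5466 s + 29 f = 1 h 31 min 6 s frame 29, i.e. 01:31:06;29.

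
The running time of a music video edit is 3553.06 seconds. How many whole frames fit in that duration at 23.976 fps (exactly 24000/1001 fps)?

85188 frames

Frames = 3553.06 × 24000/1001 = 12181920/143 ≈ 85188.2517.
Complete frames: 85188.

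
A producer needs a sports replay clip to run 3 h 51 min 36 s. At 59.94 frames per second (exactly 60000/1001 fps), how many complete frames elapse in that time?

3 h 51 min 36 s = 13896 s.
Frames = 13896 × 60000/1001 = 833760000/1001 ≈ 832927.0729.
Complete frames: 832927.

832927 frames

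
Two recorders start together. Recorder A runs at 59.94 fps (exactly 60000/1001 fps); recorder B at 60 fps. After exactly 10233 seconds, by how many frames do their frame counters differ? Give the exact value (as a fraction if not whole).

613980/1001 frames

A emits 60000/1001 × 10233 = 613980000/1001 frames; B emits 60 × 10233 = 613980.
Difference = 613980/1001 frames (≈ 613.3666); B is ahead of A.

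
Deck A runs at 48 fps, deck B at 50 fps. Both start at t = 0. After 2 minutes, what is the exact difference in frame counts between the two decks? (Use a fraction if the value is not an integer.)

2 min = 120 s.
A emits 48 × 120 = 5760 frames; B emits 50 × 120 = 6000.
Difference = 240 frames; B is ahead of A.

240 frames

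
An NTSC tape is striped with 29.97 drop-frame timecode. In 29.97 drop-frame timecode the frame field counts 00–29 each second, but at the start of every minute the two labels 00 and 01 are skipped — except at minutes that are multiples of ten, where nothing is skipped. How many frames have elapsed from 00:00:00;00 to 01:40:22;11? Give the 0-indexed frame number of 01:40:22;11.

180491

Complete 10-minute blocks: 10, each 17982 frames → 179820.
Remaining 0 whole minutes in the current block: 0 frames.
Within the current minute: 22 × 30 + 11 = 671. Total = 179820 + 0 + 671 = 180491.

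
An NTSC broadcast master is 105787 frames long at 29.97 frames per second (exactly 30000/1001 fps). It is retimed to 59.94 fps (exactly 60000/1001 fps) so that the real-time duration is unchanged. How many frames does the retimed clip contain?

Target frames = source frames × (target rate / source rate) = 105787 × (60000/1001)/(30000/1001) = 105787 × 2 = 211574.

211574 frames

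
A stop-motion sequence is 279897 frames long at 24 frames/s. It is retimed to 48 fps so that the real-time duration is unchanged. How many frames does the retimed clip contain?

559794 frames

Target frames = source frames × (target rate / source rate) = 279897 × (48)/(24) = 279897 × 2 = 559794.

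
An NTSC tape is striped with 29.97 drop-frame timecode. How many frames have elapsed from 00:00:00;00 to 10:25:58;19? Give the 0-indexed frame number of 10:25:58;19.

1125633

As if non-drop at 30 labels/s: (10 × 3600 + 25 × 60 + 58) × 30 + 19 = 1126759.
Minute boundaries passed: 625; those not divisible by 10: 625 − 62 = 563; dropped labels = 2 × 563 = 1126.
Actual frame index = 1126759 − 1126 = 1125633.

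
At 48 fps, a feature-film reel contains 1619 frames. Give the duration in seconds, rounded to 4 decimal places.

33.7292 seconds

Running time = 1619 × 1/48 = 1619/48 s ≈ 33.7292 s.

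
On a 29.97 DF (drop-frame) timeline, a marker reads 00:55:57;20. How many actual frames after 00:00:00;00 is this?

100630

Complete 10-minute blocks: 5, each 17982 frames → 89910.
Remaining 5 whole minutes in the current block: 1800 + 4 × 1798 = 8992 frames.
Within the current minute: 57 × 30 + 20 − 2 = 1728 (labels ;00/;01 skipped at this minute). Total = 89910 + 8992 + 1728 = 100630.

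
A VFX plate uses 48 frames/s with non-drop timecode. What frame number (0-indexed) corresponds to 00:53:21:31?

Total seconds to the label: (0 × 3600 + 53 × 60 + 21) = 3201.
Frame index = 3201 × 48 + 31 = 153679.

frame 153679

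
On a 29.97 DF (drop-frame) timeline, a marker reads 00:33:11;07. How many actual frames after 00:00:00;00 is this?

As if non-drop at 30 labels/s: (0 × 3600 + 33 × 60 + 11) × 30 + 7 = 59737.
Minute boundaries passed: 33; those not divisible by 10: 33 − 3 = 30; dropped labels = 2 × 30 = 60.
Actual frame index = 59737 − 60 = 59677.

59677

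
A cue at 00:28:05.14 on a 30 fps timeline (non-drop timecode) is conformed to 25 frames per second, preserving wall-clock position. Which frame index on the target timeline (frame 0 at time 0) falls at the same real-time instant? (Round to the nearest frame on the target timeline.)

frame 42137

Source frame index: (0×3600 + 28×60 + 5) × 30 + 14 = 50564.
Real time: 50564 / (30) = 25282/15 s.
Target frame: (25282/15) × (25) = 126410/3 ≈ 42136.667 → 42137.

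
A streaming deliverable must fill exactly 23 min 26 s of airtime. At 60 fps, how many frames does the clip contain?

23 min 26 s = 1406 s.
Frames = 1406 × 60 = 84360.

84360 frames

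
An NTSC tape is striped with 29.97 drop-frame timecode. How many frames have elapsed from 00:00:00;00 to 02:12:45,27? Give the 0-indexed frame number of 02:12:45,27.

Complete 10-minute blocks: 13, each 17982 frames → 233766.
Remaining 2 whole minutes in the current block: 1800 + 1 × 1798 = 3598 frames.
Within the current minute: 45 × 30 + 27 − 2 = 1375 (labels ;00/;01 skipped at this minute). Total = 233766 + 3598 + 1375 = 238739.

238739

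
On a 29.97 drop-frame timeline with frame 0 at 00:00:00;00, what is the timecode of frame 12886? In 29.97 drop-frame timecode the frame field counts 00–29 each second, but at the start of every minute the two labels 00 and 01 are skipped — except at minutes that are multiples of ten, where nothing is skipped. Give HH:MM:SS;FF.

Ten DF minutes hold 17982 frames, so frame 12886 lies in block 0 (frames 0–17981) with 12886 frames into that block.
The block's first minute is 1800 frames and the rest 1798 each; 12886 frames reaches minute 7, so 0 × 18 + 7 × 2 = 14 labels have been skipped so far.
Adding those back, label number 12886 + 14 = 12900 at 30 labels/s is 430 s + 0 f = 0 h 7 min 10 s frame 0, i.e. 00:07:10;00.

00:07:10;00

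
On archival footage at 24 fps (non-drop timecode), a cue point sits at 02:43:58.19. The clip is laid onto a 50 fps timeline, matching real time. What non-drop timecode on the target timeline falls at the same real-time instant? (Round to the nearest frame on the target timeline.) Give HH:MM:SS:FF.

Source frame index: (2×3600 + 43×60 + 58) × 24 + 19 = 236131.
Real time: 236131 / (24) = 236131/24 s.
Target frame: (236131/24) × (50) = 5903275/12 ≈ 491939.583 → 491940.
At 50 labels/s: frame 491940 → 02:43:58:40.

02:43:58:40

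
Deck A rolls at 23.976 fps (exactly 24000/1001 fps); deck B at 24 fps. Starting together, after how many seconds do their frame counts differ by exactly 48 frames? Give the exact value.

2002 seconds

The gap grows by |24 − 24000/1001| = 24/1001 frames per second.
Time for a 48-frame gap: 48 ÷ (24/1001) = 2002 s.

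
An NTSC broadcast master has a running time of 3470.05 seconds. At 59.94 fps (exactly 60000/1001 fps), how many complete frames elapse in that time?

Frames = 3470.05 × 60000/1001 = 208203000/1001 ≈ 207995.0050.
Complete frames: 207995.

207995 frames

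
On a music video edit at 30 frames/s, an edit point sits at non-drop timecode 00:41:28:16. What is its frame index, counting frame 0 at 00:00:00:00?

74656

Total seconds to the label: (0 × 3600 + 41 × 60 + 28) = 2488.
Frame index = 2488 × 30 + 16 = 74656.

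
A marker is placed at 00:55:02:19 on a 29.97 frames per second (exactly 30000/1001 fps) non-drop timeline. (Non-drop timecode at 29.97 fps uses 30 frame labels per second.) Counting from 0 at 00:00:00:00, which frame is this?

Total seconds to the label: (0 × 3600 + 55 × 60 + 2) = 3302.
Frame index = 3302 × 30 + 19 = 99079.

frame 99079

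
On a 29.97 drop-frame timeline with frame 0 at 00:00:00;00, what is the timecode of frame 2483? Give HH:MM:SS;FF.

00:01:22;25

Ten DF minutes hold 17982 frames, so frame 2483 lies in block 0 (frames 0–17981) with 2483 frames into that block.
The block's first minute is 1800 frames and the rest 1798 each; 2483 frames reaches minute 1, so 0 × 18 + 1 × 2 = 2 labels have been skipped so far.
Adding those back, label number 2483 + 2 = 2485 at 30 labels/s is 82 s + 25 f = 0 h 1 min 22 s frame 25, i.e. 00:01:22;25.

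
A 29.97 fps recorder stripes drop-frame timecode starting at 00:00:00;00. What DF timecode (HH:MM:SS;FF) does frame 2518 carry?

Ten DF minutes hold 17982 frames, so frame 2518 lies in block 0 (frames 0–17981) with 2518 frames into that block.
The block's first minute is 1800 frames and the rest 1798 each; 2518 frames reaches minute 1, so 0 × 18 + 1 × 2 = 2 labels have been skipped so far.
Adding those back, label number 2518 + 2 = 2520 at 30 labels/s is 84 s + 0 f = 0 h 1 min 24 s frame 0, i.e. 00:01:24;00.

00:01:24;00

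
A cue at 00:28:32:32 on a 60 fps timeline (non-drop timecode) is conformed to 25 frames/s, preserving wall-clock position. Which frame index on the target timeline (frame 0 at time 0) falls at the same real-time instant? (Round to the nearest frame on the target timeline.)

Source frame index: (0×3600 + 28×60 + 32) × 60 + 32 = 102752.
Real time: 102752 / (60) = 25688/15 s.
Target frame: (25688/15) × (25) = 128440/3 ≈ 42813.333 → 42813.

frame 42813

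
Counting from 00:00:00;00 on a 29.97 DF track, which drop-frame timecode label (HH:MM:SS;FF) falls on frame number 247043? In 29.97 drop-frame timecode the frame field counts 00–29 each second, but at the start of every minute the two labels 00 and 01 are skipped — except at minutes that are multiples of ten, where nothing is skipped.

02:17:23;01

Each 10-minute DF block holds 10 × 60 × 30 − 9 × 2 = 17982 frames. 247043 ÷ 17982 → 13 full blocks, remainder 13277.
Within the partial block the first minute is 1800 frames and each further minute 1798, so 7 further minute boundaries passed. Total skipped labels = 18 × 13 + 2 × 7 = 248.
Non-drop label index = 247043 + 248 = 247291; at 30 labels/s that is 02:17:23:01, i.e. DF 02:17:23;01.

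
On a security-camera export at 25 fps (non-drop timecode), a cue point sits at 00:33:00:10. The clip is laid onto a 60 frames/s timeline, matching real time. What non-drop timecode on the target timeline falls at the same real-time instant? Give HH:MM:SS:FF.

00:33:00:24

Source frame index: (0×3600 + 33×60 + 0) × 25 + 10 = 49510.
Real time: 49510 / (25) = 9902/5 s.
Target frame: (9902/5) × (60) = 118824.
At 60 labels/s: frame 118824 → 00:33:00:24.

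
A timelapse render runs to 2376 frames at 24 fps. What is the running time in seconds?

99 seconds

Running time = 2376 / (24) = 99 s.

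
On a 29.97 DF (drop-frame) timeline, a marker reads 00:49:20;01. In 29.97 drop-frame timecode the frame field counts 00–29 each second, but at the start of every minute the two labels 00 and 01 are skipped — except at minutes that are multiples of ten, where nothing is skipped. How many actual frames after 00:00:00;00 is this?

As if non-drop at 30 labels/s: (0 × 3600 + 49 × 60 + 20) × 30 + 1 = 88801.
Minute boundaries passed: 49; those not divisible by 10: 49 − 4 = 45; dropped labels = 2 × 45 = 90.
Actual frame index = 88801 − 90 = 88711.

88711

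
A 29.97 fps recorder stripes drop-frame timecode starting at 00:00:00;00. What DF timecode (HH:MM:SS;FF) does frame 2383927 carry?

Each 10-minute DF block holds 10 × 60 × 30 − 9 × 2 = 17982 frames. 2383927 ÷ 17982 → 132 full blocks, remainder 10303.
Within the partial block the first minute is 1800 frames and each further minute 1798, so 5 further minute boundaries passed. Total skipped labels = 18 × 132 + 2 × 5 = 2386.
Non-drop label index = 2383927 + 2386 = 2386313; at 30 labels/s that is 22:05:43:23, i.e. DF 22:05:43;23.

22:05:43;23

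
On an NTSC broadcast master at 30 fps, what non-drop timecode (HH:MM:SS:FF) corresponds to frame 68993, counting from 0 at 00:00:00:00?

68993 ÷ 30 = 2299 full seconds, remainder 23 frames.
2299 s = 0 h 38 min 19 s.
Timecode: 00:38:19:23.

00:38:19:23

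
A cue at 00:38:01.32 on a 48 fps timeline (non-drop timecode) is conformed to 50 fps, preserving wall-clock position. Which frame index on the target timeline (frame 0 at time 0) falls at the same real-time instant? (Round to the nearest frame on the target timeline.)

Source frame index: (0×3600 + 38×60 + 1) × 48 + 32 = 109520.
Real time: 109520 / (48) = 6845/3 s.
Target frame: (6845/3) × (50) = 342250/3 ≈ 114083.333 → 114083.

frame 114083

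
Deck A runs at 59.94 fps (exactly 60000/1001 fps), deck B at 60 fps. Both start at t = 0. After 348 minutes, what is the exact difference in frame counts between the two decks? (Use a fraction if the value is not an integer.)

1252800/1001 frames

348 min = 20880 s.
A emits 60000/1001 × 20880 = 1252800000/1001 frames; B emits 60 × 20880 = 1252800.
Difference = 1252800/1001 frames (≈ 1251.5485); B is ahead of A.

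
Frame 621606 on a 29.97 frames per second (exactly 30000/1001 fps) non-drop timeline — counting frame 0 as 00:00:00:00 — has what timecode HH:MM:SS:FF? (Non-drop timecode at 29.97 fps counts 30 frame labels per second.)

621606 ÷ 30 = 20720 full seconds, remainder 6 frames.
20720 s = 5 h 45 min 20 s.
Timecode: 05:45:20:06.

05:45:20:06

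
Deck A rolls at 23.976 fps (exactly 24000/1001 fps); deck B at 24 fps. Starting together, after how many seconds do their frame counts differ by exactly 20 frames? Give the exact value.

The gap grows by |24 − 24000/1001| = 24/1001 frames per second.
Time for a 20-frame gap: 20 ÷ (24/1001) = 5005/6 s.

5005/6 seconds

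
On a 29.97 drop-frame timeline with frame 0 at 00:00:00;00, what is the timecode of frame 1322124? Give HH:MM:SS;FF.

12:15:14;28

Ten DF minutes hold 17982 frames, so frame 1322124 lies in block 73 (frames 1312686–1330667) with 9438 frames into that block.
The block's first minute is 1800 frames and the rest 1798 each; 9438 frames reaches minute 5, so 73 × 18 + 5 × 2 = 1324 labels have been skipped so far.
Adding those back, label number 1322124 + 1324 = 1323448 at 30 labels/s is 44114 s + 28 f = 12 h 15 min 14 s frame 28, i.e. 12:15:14;28.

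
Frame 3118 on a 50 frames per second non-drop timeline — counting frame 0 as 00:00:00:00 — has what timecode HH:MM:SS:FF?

00:01:02:18

3118 ÷ 50 = 62 full seconds, remainder 18 frames.
62 s = 0 h 1 min 2 s.
Timecode: 00:01:02:18.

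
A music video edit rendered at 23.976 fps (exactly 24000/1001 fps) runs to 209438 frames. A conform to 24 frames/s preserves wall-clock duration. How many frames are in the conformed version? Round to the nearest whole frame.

Frames at target rate = 209438 × (24) / (24000/1001) = 104823719/500 ≈ 209647.438.
Nearest whole frame: 209647.

209647 frames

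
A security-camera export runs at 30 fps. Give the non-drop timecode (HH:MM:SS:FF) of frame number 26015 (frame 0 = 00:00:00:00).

00:14:27:05

26015 ÷ 30 = 867 full seconds, remainder 5 frames.
867 s = 0 h 14 min 27 s.
Timecode: 00:14:27:05.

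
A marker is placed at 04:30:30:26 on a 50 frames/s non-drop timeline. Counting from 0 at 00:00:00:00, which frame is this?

811526

Total seconds to the label: (4 × 3600 + 30 × 60 + 30) = 16230.
Frame index = 16230 × 50 + 26 = 811526.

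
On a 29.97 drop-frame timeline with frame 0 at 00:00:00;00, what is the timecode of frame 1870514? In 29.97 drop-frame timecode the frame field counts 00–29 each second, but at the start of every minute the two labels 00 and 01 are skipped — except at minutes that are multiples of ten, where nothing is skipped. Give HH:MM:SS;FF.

Ten DF minutes hold 17982 frames, so frame 1870514 lies in block 104 (frames 1870128–1888109) with 386 frames into that block.
The block's first minute is 1800 frames and the rest 1798 each; 386 frames reaches minute 0, so 104 × 18 + 0 × 2 = 1872 labels have been skipped so far.
Adding those back, label number 1870514 + 1872 = 1872386 at 30 labels/s is 62412 s + 26 f = 17 h 20 min 12 s frame 26, i.e. 17:20:12;26.

17:20:12;26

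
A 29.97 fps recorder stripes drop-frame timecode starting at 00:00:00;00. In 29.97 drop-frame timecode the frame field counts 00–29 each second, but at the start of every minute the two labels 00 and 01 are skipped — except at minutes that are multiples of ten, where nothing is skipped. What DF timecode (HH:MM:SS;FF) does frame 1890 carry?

00:01:03;02

Each 10-minute DF block holds 10 × 60 × 30 − 9 × 2 = 17982 frames. 1890 ÷ 17982 → 0 full blocks, remainder 1890.
Within the partial block the first minute is 1800 frames and each further minute 1798, so 1 further minute boundary passed. Total skipped labels = 18 × 0 + 2 × 1 = 2.
Non-drop label index = 1890 + 2 = 1892; at 30 labels/s that is 00:01:03:02, i.e. DF 00:01:03;02.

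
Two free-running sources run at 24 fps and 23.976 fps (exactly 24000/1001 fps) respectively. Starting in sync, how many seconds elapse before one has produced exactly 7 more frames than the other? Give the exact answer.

7007/24 seconds

The gap grows by |24000/1001 − 24| = 24/1001 frames per second.
Time for a 7-frame gap: 7 ÷ (24/1001) = 7007/24 s.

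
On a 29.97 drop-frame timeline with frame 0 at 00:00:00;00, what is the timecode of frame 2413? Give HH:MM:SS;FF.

Ten DF minutes hold 17982 frames, so frame 2413 lies in block 0 (frames 0–17981) with 2413 frames into that block.
The block's first minute is 1800 frames and the rest 1798 each; 2413 frames reaches minute 1, so 0 × 18 + 1 × 2 = 2 labels have been skipped so far.
Adding those back, label number 2413 + 2 = 2415 at 30 labels/s is 80 s + 15 f = 0 h 1 min 20 s frame 15, i.e. 00:01:20;15.

00:01:20;15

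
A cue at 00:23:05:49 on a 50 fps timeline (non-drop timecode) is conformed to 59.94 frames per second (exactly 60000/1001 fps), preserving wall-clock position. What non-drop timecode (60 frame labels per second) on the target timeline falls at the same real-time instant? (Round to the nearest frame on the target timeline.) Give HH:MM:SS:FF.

Source frame index: (0×3600 + 23×60 + 5) × 50 + 49 = 69299.
Real time: 69299 / (50) = 69299/50 s.
Target frame: (69299/50) × (60000/1001) = 83158800/1001 ≈ 83075.724 → 83076.
At 60 labels/s: frame 83076 → 00:23:04:36.

00:23:04:36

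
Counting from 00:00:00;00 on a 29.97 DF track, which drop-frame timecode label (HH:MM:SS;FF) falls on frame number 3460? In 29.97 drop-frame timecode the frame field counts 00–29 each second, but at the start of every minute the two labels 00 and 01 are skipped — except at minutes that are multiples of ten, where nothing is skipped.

Each 10-minute DF block holds 10 × 60 × 30 − 9 × 2 = 17982 frames. 3460 ÷ 17982 → 0 full blocks, remainder 3460.
Within the partial block the first minute is 1800 frames and each further minute 1798, so 1 further minute boundary passed. Total skipped labels = 18 × 0 + 2 × 1 = 2.
Non-drop label index = 3460 + 2 = 3462; at 30 labels/s that is 00:01:55:12, i.e. DF 00:01:55;12.

00:01:55;12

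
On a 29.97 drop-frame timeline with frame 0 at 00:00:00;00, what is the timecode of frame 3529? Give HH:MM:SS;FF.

Ten DF minutes hold 17982 frames, so frame 3529 lies in block 0 (frames 0–17981) with 3529 frames into that block.
The block's first minute is 1800 frames and the rest 1798 each; 3529 frames reaches minute 1, so 0 × 18 + 1 × 2 = 2 labels have been skipped so far.
Adding those back, label number 3529 + 2 = 3531 at 30 labels/s is 117 s + 21 f = 0 h 1 min 57 s frame 21, i.e. 00:01:57;21.

00:01:57;21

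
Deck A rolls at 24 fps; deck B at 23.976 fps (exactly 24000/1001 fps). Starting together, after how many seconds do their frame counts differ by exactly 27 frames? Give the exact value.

1126.125 seconds

The gap grows by |24000/1001 − 24| = 24/1001 frames per second.
Time for a 27-frame gap: 27 ÷ (24/1001) = 1126.125 s.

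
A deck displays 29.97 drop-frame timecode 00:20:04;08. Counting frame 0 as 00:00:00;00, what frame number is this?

36092

Complete 10-minute blocks: 2, each 17982 frames → 35964.
Remaining 0 whole minutes in the current block: 0 frames.
Within the current minute: 4 × 30 + 8 = 128. Total = 35964 + 0 + 128 = 36092.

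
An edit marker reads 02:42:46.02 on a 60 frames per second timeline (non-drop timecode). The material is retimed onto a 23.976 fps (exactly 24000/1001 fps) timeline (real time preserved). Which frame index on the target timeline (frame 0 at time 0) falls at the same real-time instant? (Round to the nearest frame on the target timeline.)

frame 234151

Source frame index: (2×3600 + 42×60 + 46) × 60 + 2 = 585962.
Real time: 585962 / (60) = 292981/30 s.
Target frame: (292981/30) × (24000/1001) = 18029600/77 ≈ 234150.649 → 234151.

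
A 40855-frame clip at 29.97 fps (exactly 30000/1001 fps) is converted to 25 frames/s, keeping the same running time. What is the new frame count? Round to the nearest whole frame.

34080 frames

Frames at target rate = 40855 × (25) / (30000/1001) = 8179171/240 ≈ 34079.879.
Nearest whole frame: 34080.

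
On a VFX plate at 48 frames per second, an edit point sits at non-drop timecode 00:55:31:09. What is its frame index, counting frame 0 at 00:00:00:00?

frame 159897

Total seconds to the label: (0 × 3600 + 55 × 60 + 31) = 3331.
Frame index = 3331 × 48 + 9 = 159897.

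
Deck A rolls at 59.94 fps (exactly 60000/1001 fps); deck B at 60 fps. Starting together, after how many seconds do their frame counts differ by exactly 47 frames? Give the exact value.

The gap grows by |60 − 60000/1001| = 60/1001 frames per second.
Time for a 47-frame gap: 47 ÷ (60/1001) = 47047/60 s.

47047/60 seconds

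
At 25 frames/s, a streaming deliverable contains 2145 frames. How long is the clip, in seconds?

85.8 seconds

Running time = 2145 / (25) = 85.8 s.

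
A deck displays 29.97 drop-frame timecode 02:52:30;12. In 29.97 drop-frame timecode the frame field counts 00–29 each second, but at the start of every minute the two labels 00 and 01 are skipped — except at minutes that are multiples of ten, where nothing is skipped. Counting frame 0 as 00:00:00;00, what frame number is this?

As if non-drop at 30 labels/s: (2 × 3600 + 52 × 60 + 30) × 30 + 12 = 310512.
Minute boundaries passed: 172; those not divisible by 10: 172 − 17 = 155; dropped labels = 2 × 155 = 310.
Actual frame index = 310512 − 310 = 310202.

310202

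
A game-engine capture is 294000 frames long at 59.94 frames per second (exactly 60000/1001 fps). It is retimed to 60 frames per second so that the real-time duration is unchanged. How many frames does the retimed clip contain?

294294 frames

Target frames = source frames × (target rate / source rate) = 294000 × (60)/(60000/1001) = 294000 × 1001/1000 = 294294.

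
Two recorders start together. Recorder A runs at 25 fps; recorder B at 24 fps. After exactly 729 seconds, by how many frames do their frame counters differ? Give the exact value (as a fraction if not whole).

A emits 25 × 729 = 18225 frames; B emits 24 × 729 = 17496.
Difference = 729 frames; B is behind A.

729 frames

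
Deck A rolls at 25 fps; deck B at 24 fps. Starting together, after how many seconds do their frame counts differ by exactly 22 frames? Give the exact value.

22 seconds

The gap grows by |24 − 25| = 1 frame per second.
Time for a 22-frame gap: 22 ÷ (1) = 22 s.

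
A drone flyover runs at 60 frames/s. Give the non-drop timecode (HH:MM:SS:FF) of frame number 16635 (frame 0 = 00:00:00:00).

00:04:37:15

16635 ÷ 60 = 277 full seconds, remainder 15 frames.
277 s = 0 h 4 min 37 s.
Timecode: 00:04:37:15.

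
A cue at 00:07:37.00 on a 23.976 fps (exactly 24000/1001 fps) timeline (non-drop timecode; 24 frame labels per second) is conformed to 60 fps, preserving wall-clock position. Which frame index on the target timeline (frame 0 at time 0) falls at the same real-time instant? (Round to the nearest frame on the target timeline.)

Source frame index: (0×3600 + 7×60 + 37) × 24 + 0 = 10968.
Real time: 10968 / (24000/1001) = 457457/1000 s.
Target frame: (457457/1000) × (60) = 1372371/50 ≈ 27447.420 → 27447.

frame 27447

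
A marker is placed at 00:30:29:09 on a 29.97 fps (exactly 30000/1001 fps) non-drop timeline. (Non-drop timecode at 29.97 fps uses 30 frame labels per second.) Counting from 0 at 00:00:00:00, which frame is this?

frame 54879

Total seconds to the label: (0 × 3600 + 30 × 60 + 29) = 1829.
Frame index = 1829 × 30 + 9 = 54879.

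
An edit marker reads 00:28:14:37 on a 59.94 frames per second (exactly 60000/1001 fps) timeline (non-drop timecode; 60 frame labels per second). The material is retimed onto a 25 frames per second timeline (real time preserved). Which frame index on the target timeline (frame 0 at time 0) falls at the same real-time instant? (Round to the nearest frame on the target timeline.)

frame 42408

Source frame index: (0×3600 + 28×60 + 14) × 60 + 37 = 101677.
Real time: 101677 / (60000/1001) = 101778677/60000 s.
Target frame: (101778677/60000) × (25) = 101778677/2400 ≈ 42407.782 → 42408.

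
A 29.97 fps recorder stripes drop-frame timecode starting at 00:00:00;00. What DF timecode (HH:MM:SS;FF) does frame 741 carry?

Each 10-minute DF block holds 10 × 60 × 30 − 9 × 2 = 17982 frames. 741 ÷ 17982 → 0 full blocks, remainder 741.
Within the partial block the first minute is 1800 frames and each further minute 1798, so 0 further minute boundaries passed. Total skipped labels = 18 × 0 + 2 × 0 = 0.
Non-drop label index = 741 + 0 = 741; at 30 labels/s that is 00:00:24:21, i.e. DF 00:00:24;21.

00:00:24;21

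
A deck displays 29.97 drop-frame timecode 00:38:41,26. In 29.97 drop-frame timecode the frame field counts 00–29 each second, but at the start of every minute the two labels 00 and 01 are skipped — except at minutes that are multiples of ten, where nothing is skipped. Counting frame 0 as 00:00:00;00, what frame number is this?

69586

As if non-drop at 30 labels/s: (0 × 3600 + 38 × 60 + 41) × 30 + 26 = 69656.
Minute boundaries passed: 38; those not divisible by 10: 38 − 3 = 35; dropped labels = 2 × 35 = 70.
Actual frame index = 69656 − 70 = 69586.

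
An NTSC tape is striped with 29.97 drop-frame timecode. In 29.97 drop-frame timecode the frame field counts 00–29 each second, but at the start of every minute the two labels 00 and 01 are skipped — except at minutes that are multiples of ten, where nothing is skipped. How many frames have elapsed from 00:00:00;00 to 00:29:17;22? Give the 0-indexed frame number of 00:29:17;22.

52678

Complete 10-minute blocks: 2, each 17982 frames → 35964.
Remaining 9 whole minutes in the current block: 1800 + 8 × 1798 = 16184 frames.
Within the current minute: 17 × 30 + 22 − 2 = 530 (labels ;00/;01 skipped at this minute). Total = 35964 + 16184 + 530 = 52678.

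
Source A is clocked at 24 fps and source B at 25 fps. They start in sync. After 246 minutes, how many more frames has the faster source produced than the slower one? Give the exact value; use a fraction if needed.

246 min = 14760 s.
A emits 24 × 14760 = 354240 frames; B emits 25 × 14760 = 369000.
Difference = 14760 frames; B is ahead of A.

14760 frames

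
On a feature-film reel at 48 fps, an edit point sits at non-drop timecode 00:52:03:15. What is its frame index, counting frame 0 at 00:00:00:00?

frame 149919

Total seconds to the label: (0 × 3600 + 52 × 60 + 3) = 3123.
Frame index = 3123 × 48 + 15 = 149919.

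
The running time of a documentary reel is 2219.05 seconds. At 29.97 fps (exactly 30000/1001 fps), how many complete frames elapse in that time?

Frames = 2219.05 × 30000/1001 = 66571500/1001 ≈ 66504.9950.
Complete frames: 66504.

66504 frames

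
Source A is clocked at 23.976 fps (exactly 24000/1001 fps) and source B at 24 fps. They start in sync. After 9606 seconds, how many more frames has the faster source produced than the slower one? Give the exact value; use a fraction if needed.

A emits 24000/1001 × 9606 = 230544000/1001 frames; B emits 24 × 9606 = 230544.
Difference = 230544/1001 frames (≈ 230.3137); B is ahead of A.

230544/1001 frames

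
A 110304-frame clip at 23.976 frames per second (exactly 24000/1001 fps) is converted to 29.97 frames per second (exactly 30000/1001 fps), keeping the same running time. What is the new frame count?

Target frames = source frames × (target rate / source rate) = 110304 × (30000/1001)/(24000/1001) = 110304 × 5/4 = 137880.

137880 frames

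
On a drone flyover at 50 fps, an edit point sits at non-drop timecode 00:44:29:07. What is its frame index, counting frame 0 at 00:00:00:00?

133457

Total seconds to the label: (0 × 3600 + 44 × 60 + 29) = 2669.
Frame index = 2669 × 50 + 7 = 133457.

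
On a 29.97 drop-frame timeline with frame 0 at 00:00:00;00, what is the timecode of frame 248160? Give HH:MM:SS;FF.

Ten DF minutes hold 17982 frames, so frame 248160 lies in block 13 (frames 233766–251747) with 14394 frames into that block.
The block's first minute is 1800 frames and the rest 1798 each; 14394 frames reaches minute 8, so 13 × 18 + 8 × 2 = 250 labels have been skipped so far.
Adding those back, label number 248160 + 250 = 248410 at 30 labels/s is 8280 s + 10 f = 2 h 18 min 0 s frame 10, i.e. 02:18:00;10.

02:18:00;10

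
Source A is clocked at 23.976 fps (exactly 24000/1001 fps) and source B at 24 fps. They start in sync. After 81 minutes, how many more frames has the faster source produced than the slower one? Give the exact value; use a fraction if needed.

81 min = 4860 s.
A emits 24000/1001 × 4860 = 116640000/1001 frames; B emits 24 × 4860 = 116640.
Difference = 116640/1001 frames (≈ 116.5235); B is ahead of A.

116640/1001 frames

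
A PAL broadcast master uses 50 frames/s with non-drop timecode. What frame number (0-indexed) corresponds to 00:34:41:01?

Total seconds to the label: (0 × 3600 + 34 × 60 + 41) = 2081.
Frame index = 2081 × 50 + 1 = 104051.

frame 104051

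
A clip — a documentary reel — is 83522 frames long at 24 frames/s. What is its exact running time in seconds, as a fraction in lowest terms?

Running time = 83522 ÷ (24) = 83522 × 1/24 = 41761/12 s.

41761/12 seconds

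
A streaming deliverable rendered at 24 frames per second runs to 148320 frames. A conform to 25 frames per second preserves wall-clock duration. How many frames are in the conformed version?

Target frames = source frames × (target rate / source rate) = 148320 × (25)/(24) = 148320 × 25/24 = 154500.

154500 frames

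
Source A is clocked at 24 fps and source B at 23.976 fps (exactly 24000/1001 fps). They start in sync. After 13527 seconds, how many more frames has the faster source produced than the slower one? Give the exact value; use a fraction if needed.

A emits 24 × 13527 = 324648 frames; B emits 24000/1001 × 13527 = 324648000/1001.
Difference = 324648/1001 frames (≈ 324.3237); B is behind A.

324648/1001 frames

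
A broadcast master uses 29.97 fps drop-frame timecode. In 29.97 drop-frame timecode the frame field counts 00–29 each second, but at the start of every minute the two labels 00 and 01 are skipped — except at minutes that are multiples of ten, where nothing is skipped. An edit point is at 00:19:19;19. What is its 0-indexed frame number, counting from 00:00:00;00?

34753

Complete 10-minute blocks: 1, each 17982 frames → 17982.
Remaining 9 whole minutes in the current block: 1800 + 8 × 1798 = 16184 frames.
Within the current minute: 19 × 30 + 19 − 2 = 587 (labels ;00/;01 skipped at this minute). Total = 17982 + 16184 + 587 = 34753.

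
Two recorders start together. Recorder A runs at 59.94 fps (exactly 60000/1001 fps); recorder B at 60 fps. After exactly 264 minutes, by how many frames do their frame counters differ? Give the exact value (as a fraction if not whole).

264 min = 15840 s.
A emits 60000/1001 × 15840 = 86400000/91 frames; B emits 60 × 15840 = 950400.
Difference = 86400/91 frames (≈ 949.4505); B is ahead of A.

86400/91 frames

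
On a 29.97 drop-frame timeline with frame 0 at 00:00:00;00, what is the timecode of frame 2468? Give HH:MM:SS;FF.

Ten DF minutes hold 17982 frames, so frame 2468 lies in block 0 (frames 0–17981) with 2468 frames into that block.
The block's first minute is 1800 frames and the rest 1798 each; 2468 frames reaches minute 1, so 0 × 18 + 1 × 2 = 2 labels have been skipped so far.
Adding those back, label number 2468 + 2 = 2470 at 30 labels/s is 82 s + 10 f = 0 h 1 min 22 s frame 10, i.e. 00:01:22;10.

00:01:22;10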